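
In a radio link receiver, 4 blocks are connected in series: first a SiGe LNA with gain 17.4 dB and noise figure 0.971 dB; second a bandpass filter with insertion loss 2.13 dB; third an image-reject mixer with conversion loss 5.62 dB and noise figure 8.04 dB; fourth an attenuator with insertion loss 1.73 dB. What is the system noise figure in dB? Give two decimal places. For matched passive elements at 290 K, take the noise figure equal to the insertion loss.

1.69 dB

Convert to linear (a loss of L dB is a gain of −L dB): F_i = 10^(NF_i/10), G_i = 10^(G_i,dB/10)
  Stage 1: F_1 = 10^(0.971/10) = 1.251, G_1 = 10^(17.4/10) = 54.95
  Stage 2: F_2 = 10^(2.13/10) = 1.633, G_2 = 10^(−2.13/10) = 0.6124
  Stage 3: F_3 = 10^(8.04/10) = 6.368, G_3 = 10^(−5.62/10) = 0.2742
  Stage 4: F_4 = 10^(1.73/10) = 1.489, G_4 = 10^(−1.73/10) = 0.6714
Friis cascade:
  F = 1.251 + (1.633 − 1)/54.95 + (6.368 − 1)/33.65 + (1.489 − 1)/9.226 = 1.475
NF = 10 log₁₀(1.475) = 1.69 dB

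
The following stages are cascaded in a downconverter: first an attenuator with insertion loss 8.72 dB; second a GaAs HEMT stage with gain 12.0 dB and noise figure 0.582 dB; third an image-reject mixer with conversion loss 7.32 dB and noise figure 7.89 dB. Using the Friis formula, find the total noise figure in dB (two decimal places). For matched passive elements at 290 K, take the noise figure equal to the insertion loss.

Convert to linear (a loss of L dB is a gain of −L dB): F_i = 10^(NF_i/10), G_i = 10^(G_i,dB/10)
  Stage 1: F_1 = 10^(8.72/10) = 7.447, G_1 = 10^(−8.72/10) = 0.1343
  Stage 2: F_2 = 10^(0.582/10) = 1.143, G_2 = 10^(12.0/10) = 15.85
  Stage 3: F_3 = 10^(7.89/10) = 6.152, G_3 = 10^(−7.32/10) = 0.1854
Friis cascade:
  F = 7.447 + (1.143 − 1)/0.1343 + (6.152 − 1)/2.128 = 10.94
NF = 10 log₁₀(10.94) = 10.39 dB

10.39 dB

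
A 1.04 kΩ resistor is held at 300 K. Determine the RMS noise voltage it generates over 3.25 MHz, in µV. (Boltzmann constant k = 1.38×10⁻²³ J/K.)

V_n = √(4kTRB)
4kTRB = 4 × 1.38×10⁻²³ × 300 × 1.04×10³ × 3.25×10⁶ = 5.60×10⁻¹¹ V²
V_n = √(5.60×10⁻¹¹) = 7.48×10⁻⁶ V = 7.48 µV

7.48 µV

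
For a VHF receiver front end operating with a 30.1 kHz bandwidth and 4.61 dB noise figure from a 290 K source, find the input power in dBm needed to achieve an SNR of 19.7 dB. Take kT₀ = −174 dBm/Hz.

Sensitivity = −174 + 10 log₁₀(B) + NF + SNR_min
= −174 + 44.79 + 4.61 + 19.7
= −104.90 dBm → −104.9 dBm

−104.9 dBm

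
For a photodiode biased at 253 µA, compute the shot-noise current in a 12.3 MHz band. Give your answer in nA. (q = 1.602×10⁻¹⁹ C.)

I_n = √(2qI·B)
2qI·B = 2 × 1.602×10⁻¹⁹ × 2.53×10⁻⁴ × 1.23×10⁷ = 9.97×10⁻¹⁶ A²
I_n = √(9.97×10⁻¹⁶) = 3.16×10⁻⁸ A = 31.6 nA

31.6 nA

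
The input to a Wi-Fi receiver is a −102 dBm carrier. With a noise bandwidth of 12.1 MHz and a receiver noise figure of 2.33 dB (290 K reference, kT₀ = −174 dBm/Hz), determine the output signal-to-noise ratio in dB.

−1.2 dB

Noise floor: N = −174 + 10 log₁₀(B) + NF
10 log₁₀(1.21×10⁷) = 70.83 dB
N = −174 + 70.83 + 2.33 = −100.84 dBm
SNR = P_sig − N = −102 − (−100.84) = −1.16 dB → −1.2 dB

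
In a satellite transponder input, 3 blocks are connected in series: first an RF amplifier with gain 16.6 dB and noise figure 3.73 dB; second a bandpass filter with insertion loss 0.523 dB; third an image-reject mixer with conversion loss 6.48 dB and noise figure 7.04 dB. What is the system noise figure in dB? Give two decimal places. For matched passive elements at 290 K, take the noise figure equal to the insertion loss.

Convert to linear (a loss of L dB is a gain of −L dB): F_i = 10^(NF_i/10), G_i = 10^(G_i,dB/10)
  Stage 1: F_1 = 10^(3.73/10) = 2.360, G_1 = 10^(16.6/10) = 45.71
  Stage 2: F_2 = 10^(0.523/10) = 1.128, G_2 = 10^(−0.523/10) = 0.8865
  Stage 3: F_3 = 10^(7.04/10) = 5.058, G_3 = 10^(−6.48/10) = 0.2249
Friis cascade:
  F = 2.360 + (1.128 − 1)/45.71 + (5.058 − 1)/40.52 = 2.463
NF = 10 log₁₀(2.463) = 3.92 dB

3.92 dB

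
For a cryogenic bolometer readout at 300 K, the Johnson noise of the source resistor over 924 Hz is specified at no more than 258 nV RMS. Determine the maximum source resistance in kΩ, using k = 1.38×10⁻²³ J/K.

4.35 kΩ

Johnson–Nyquist: V_n = √(4kTRB) ⇒ R = V_n² / (4kTB)
4kTB = 4 × 1.38×10⁻²³ × 300 × 9.24×10² = 1.53×10⁻¹⁷
R = (2.58×10⁻⁷)² / 1.53×10⁻¹⁷ = 4.35×10³ Ω = 4.35 kΩ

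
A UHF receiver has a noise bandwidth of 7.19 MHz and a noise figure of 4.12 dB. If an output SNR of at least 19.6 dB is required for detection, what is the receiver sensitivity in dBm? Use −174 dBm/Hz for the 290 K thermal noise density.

−81.7 dBm

Sensitivity = −174 + 10 log₁₀(B) + NF + SNR_min
= −174 + 68.57 + 4.12 + 19.6
= −81.71 dBm → −81.7 dBm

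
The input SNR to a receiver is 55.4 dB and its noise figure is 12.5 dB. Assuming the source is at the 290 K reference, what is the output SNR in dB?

By definition F = SNR_in/SNR_out, so in dB: SNR_out = SNR_in − NF
SNR_out = 55.4 − 12.5 = 42.9 dB

42.9 dB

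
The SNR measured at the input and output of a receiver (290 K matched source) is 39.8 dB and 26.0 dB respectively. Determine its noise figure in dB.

NF (dB) = SNR_in(dB) − SNR_out(dB) when the source is at T₀
NF = 39.8 − 26.0 = 13.8 dB

13.8 dB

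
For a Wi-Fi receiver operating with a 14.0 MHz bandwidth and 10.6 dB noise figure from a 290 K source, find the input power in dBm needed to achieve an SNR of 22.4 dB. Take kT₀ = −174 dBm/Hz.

Sensitivity = −174 + 10 log₁₀(B) + NF + SNR_min
= −174 + 71.46 + 10.6 + 22.4
= −69.54 dBm → −69.5 dBm

−69.5 dBm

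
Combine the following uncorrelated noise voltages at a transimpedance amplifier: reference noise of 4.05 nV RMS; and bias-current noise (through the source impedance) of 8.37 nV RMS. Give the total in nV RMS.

9.30 nV

Uncorrelated sources add in power (mean-square): V_tot = √(ΣV_i²)
V_tot = √[(4.05×10⁻⁹)² + (8.37×10⁻⁹)²] = 9.30×10⁻⁹ V = 9.30 nV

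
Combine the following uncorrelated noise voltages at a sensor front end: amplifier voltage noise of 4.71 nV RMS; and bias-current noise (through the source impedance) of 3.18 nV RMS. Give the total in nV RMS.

Uncorrelated sources add in power (mean-square): V_tot = √(ΣV_i²)
V_tot = √[(4.71×10⁻⁹)² + (3.18×10⁻⁹)²] = 5.68×10⁻⁹ V = 5.68 nV

5.68 nV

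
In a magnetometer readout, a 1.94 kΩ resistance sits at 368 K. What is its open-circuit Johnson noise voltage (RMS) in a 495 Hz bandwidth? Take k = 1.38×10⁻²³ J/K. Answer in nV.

V_n = √(4kTRB)
4kTRB = 4 × 1.38×10⁻²³ × 368 × 1.94×10³ × 4.95×10² = 1.95×10⁻¹⁴ V²
V_n = √(1.95×10⁻¹⁴) = 1.40×10⁻⁷ V = 140 nV

140 nV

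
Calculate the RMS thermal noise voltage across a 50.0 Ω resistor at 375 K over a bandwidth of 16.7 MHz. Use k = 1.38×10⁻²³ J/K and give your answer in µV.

4.16 µV

V_n = √(4kTRB)
4kTRB = 4 × 1.38×10⁻²³ × 375 × 5.00×10¹ × 1.67×10⁷ = 1.73×10⁻¹¹ V²
V_n = √(1.73×10⁻¹¹) = 4.16×10⁻⁶ V = 4.16 µV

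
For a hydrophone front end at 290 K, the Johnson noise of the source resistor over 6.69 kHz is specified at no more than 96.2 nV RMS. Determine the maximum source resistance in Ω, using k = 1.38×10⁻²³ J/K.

86.4 Ω

Johnson–Nyquist: V_n = √(4kTRB) ⇒ R = V_n² / (4kTB)
4kTB = 4 × 1.38×10⁻²³ × 290 × 6.69×10³ = 1.07×10⁻¹⁶
R = (9.62×10⁻⁸)² / 1.07×10⁻¹⁶ = 8.64×10¹ Ω = 86.4 Ω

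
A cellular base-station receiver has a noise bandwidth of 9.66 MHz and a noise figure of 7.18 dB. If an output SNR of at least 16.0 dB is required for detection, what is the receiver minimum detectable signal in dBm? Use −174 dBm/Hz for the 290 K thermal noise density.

−81.0 dBm

Sensitivity = −174 + 10 log₁₀(B) + NF + SNR_min
= −174 + 69.85 + 7.18 + 16.0
= −80.97 dBm → −81.0 dBm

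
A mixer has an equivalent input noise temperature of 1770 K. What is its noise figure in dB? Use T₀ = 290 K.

8.51 dB

F = 1 + T_e/T₀ = 1 + 1770/290 = 7.10345
NF = 10 log₁₀(7.10345) = 8.51 dB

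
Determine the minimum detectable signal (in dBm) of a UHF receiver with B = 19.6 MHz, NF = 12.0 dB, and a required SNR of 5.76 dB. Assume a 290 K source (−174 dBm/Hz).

Sensitivity = −174 + 10 log₁₀(B) + NF + SNR_min
= −174 + 72.92 + 12.0 + 5.76
= −83.32 dBm → −83.3 dBm

−83.3 dBm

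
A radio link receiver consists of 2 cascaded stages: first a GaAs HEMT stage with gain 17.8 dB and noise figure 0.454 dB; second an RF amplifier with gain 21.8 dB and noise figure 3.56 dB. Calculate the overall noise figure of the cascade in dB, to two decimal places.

0.54 dB

Convert to linear (a loss of L dB is a gain of −L dB): F_i = 10^(NF_i/10), G_i = 10^(G_i,dB/10)
  Stage 1: F_1 = 10^(0.454/10) = 1.110, G_1 = 10^(17.8/10) = 60.26
  Stage 2: F_2 = 10^(3.56/10) = 2.270, G_2 = 10^(21.8/10) = 151.4
Friis cascade:
  F = 1.110 + (2.270 − 1)/60.26 = 1.131
NF = 10 log₁₀(1.131) = 0.54 dB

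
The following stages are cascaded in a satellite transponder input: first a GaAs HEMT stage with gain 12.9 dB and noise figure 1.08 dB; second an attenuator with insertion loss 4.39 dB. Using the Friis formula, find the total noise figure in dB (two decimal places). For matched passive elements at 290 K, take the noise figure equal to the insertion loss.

1.37 dB

Convert to linear (a loss of L dB is a gain of −L dB): F_i = 10^(NF_i/10), G_i = 10^(G_i,dB/10)
  Stage 1: F_1 = 10^(1.08/10) = 1.282, G_1 = 10^(12.9/10) = 19.50
  Stage 2: F_2 = 10^(4.39/10) = 2.748, G_2 = 10^(−4.39/10) = 0.3639
Friis cascade:
  F = 1.282 + (2.748 − 1)/19.50 = 1.372
NF = 10 log₁₀(1.372) = 1.37 dB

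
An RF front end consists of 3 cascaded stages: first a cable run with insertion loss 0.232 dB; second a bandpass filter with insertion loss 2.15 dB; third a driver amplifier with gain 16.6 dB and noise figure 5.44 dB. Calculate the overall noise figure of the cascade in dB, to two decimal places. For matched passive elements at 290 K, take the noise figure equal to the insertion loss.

7.82 dB

Convert to linear (a loss of L dB is a gain of −L dB): F_i = 10^(NF_i/10), G_i = 10^(G_i,dB/10)
  Stage 1: F_1 = 10^(0.232/10) = 1.055, G_1 = 10^(−0.232/10) = 0.9480
  Stage 2: F_2 = 10^(2.15/10) = 1.641, G_2 = 10^(−2.15/10) = 0.6095
  Stage 3: F_3 = 10^(5.44/10) = 3.499, G_3 = 10^(16.6/10) = 45.71
Friis cascade:
  F = 1.055 + (1.641 − 1)/0.9480 + (3.499 − 1)/0.5778 = 6.056
NF = 10 log₁₀(6.056) = 7.82 dB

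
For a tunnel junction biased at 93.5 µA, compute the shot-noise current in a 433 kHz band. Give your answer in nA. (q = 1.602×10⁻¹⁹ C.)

3.60 nA

I_n = √(2qI·B)
2qI·B = 2 × 1.602×10⁻¹⁹ × 9.35×10⁻⁵ × 4.33×10⁵ = 1.30×10⁻¹⁷ A²
I_n = √(1.30×10⁻¹⁷) = 3.60×10⁻⁹ A = 3.60 nA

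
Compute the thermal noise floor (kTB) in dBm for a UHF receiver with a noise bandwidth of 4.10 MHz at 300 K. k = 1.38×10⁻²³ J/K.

P_n = kTB = 1.38×10⁻²³ × 300 × 4.10×10⁶ = 1.70×10⁻¹⁴ W
In dBm: 10 log₁₀(1.70×10⁻¹⁴ / 10⁻³) = −107.7 dBm

−107.7 dBm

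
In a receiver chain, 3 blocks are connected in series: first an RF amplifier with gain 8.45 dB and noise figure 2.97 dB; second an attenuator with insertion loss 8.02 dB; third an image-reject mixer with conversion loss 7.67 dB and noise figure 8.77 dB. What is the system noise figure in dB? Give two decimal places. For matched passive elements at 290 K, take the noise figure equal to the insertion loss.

Convert to linear (a loss of L dB is a gain of −L dB): F_i = 10^(NF_i/10), G_i = 10^(G_i,dB/10)
  Stage 1: F_1 = 10^(2.97/10) = 1.982, G_1 = 10^(8.45/10) = 6.998
  Stage 2: F_2 = 10^(8.02/10) = 6.339, G_2 = 10^(−8.02/10) = 0.1578
  Stage 3: F_3 = 10^(8.77/10) = 7.534, G_3 = 10^(−7.67/10) = 0.1710
Friis cascade:
  F = 1.982 + (6.339 − 1)/6.998 + (7.534 − 1)/1.104 = 8.662
NF = 10 log₁₀(8.662) = 9.38 dB

9.38 dB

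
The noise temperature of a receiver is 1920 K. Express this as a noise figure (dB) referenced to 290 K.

8.82 dB

F = 1 + T_e/T₀ = 1 + 1920/290 = 7.62069
NF = 10 log₁₀(7.62069) = 8.82 dB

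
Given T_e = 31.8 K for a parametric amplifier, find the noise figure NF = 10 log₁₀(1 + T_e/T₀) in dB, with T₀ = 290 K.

0.452 dB

F = 1 + T_e/T₀ = 1 + 31.8/290 = 1.10966
NF = 10 log₁₀(1.10966) = 0.452 dB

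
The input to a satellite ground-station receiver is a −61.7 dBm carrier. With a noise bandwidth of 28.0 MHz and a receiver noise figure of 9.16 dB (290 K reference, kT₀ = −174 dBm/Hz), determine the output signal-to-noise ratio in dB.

Noise floor: N = −174 + 10 log₁₀(B) + NF
10 log₁₀(2.80×10⁷) = 74.47 dB
N = −174 + 74.47 + 9.16 = −90.37 dBm
SNR = P_sig − N = −61.7 − (−90.37) = 28.67 dB → 28.7 dB

28.7 dB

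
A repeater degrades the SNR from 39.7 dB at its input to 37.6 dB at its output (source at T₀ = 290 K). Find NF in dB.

2.1 dB

NF (dB) = SNR_in(dB) − SNR_out(dB) when the source is at T₀
NF = 39.7 − 37.6 = 2.1 dB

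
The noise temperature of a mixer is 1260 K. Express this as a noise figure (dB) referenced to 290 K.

7.28 dB

F = 1 + T_e/T₀ = 1 + 1260/290 = 5.34483
NF = 10 log₁₀(5.34483) = 7.28 dB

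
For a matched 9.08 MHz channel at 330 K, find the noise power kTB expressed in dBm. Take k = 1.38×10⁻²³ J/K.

−103.8 dBm

P_n = kTB = 1.38×10⁻²³ × 330 × 9.08×10⁶ = 4.14×10⁻¹⁴ W
In dBm: 10 log₁₀(4.14×10⁻¹⁴ / 10⁻³) = −103.8 dBm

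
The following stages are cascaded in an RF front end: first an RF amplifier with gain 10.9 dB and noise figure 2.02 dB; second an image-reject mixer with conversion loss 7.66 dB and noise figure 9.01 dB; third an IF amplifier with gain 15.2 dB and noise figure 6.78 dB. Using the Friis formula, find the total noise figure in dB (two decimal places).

5.96 dB

Convert to linear (a loss of L dB is a gain of −L dB): F_i = 10^(NF_i/10), G_i = 10^(G_i,dB/10)
  Stage 1: F_1 = 10^(2.02/10) = 1.592, G_1 = 10^(10.9/10) = 12.30
  Stage 2: F_2 = 10^(9.01/10) = 7.962, G_2 = 10^(−7.66/10) = 0.1714
  Stage 3: F_3 = 10^(6.78/10) = 4.764, G_3 = 10^(15.2/10) = 33.11
Friis cascade:
  F = 1.592 + (7.962 − 1)/12.30 + (4.764 − 1)/2.109 = 3.943
NF = 10 log₁₀(3.943) = 5.96 dB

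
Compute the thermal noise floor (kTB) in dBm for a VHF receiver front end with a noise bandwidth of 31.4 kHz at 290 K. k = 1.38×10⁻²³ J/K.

P_n = kTB = 1.38×10⁻²³ × 290 × 3.14×10⁴ = 1.26×10⁻¹⁶ W
In dBm: 10 log₁₀(1.26×10⁻¹⁶ / 10⁻³) = −129.0 dBm

−129.0 dBm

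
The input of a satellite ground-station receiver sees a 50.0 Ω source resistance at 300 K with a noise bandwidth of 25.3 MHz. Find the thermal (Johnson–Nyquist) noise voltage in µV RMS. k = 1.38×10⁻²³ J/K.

4.58 µV

V_n = √(4kTRB)
4kTRB = 4 × 1.38×10⁻²³ × 300 × 5.00×10¹ × 2.53×10⁷ = 2.09×10⁻¹¹ V²
V_n = √(2.09×10⁻¹¹) = 4.58×10⁻⁶ V = 4.58 µV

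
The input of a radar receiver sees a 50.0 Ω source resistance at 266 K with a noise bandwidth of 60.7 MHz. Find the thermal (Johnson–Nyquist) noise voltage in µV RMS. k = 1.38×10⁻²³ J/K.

6.68 µV

V_n = √(4kTRB)
4kTRB = 4 × 1.38×10⁻²³ × 266 × 5.00×10¹ × 6.07×10⁷ = 4.46×10⁻¹¹ V²
V_n = √(4.46×10⁻¹¹) = 6.68×10⁻⁶ V = 6.68 µV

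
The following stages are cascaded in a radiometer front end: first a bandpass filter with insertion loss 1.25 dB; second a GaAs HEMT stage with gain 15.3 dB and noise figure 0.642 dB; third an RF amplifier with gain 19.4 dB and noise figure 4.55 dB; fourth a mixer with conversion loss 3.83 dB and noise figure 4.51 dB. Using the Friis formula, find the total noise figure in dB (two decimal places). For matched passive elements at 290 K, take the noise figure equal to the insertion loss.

Convert to linear (a loss of L dB is a gain of −L dB): F_i = 10^(NF_i/10), G_i = 10^(G_i,dB/10)
  Stage 1: F_1 = 10^(1.25/10) = 1.334, G_1 = 10^(−1.25/10) = 0.7499
  Stage 2: F_2 = 10^(0.642/10) = 1.159, G_2 = 10^(15.3/10) = 33.88
  Stage 3: F_3 = 10^(4.55/10) = 2.851, G_3 = 10^(19.4/10) = 87.10
  Stage 4: F_4 = 10^(4.51/10) = 2.825, G_4 = 10^(−3.83/10) = 0.4140
Friis cascade:
  F = 1.334 + (1.159 − 1)/0.7499 + (2.851 − 1)/25.41 + (2.825 − 1)/2213 = 1.620
NF = 10 log₁₀(1.620) = 2.09 dB

2.09 dB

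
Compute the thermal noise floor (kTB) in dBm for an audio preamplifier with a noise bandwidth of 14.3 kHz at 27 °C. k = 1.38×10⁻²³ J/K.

−132.3 dBm

T = 27 °C + 273.15 = 300.15 K
P_n = kTB = 1.38×10⁻²³ × 300.15 × 1.43×10⁴ = 5.92×10⁻¹⁷ W
In dBm: 10 log₁₀(5.92×10⁻¹⁷ / 10⁻³) = −132.3 dBm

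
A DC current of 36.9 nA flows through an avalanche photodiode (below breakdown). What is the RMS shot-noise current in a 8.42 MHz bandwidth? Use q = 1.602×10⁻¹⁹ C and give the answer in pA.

316 pA

I_n = √(2qI·B)
2qI·B = 2 × 1.602×10⁻¹⁹ × 3.69×10⁻⁸ × 8.42×10⁶ = 9.95×10⁻²⁰ A²
I_n = √(9.95×10⁻²⁰) = 3.16×10⁻¹⁰ A = 316 pA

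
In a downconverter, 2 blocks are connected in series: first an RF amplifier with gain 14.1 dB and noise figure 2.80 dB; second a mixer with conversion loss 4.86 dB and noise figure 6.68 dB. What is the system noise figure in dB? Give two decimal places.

3.11 dB

Convert to linear (a loss of L dB is a gain of −L dB): F_i = 10^(NF_i/10), G_i = 10^(G_i,dB/10)
  Stage 1: F_1 = 10^(2.80/10) = 1.905, G_1 = 10^(14.1/10) = 25.70
  Stage 2: F_2 = 10^(6.68/10) = 4.656, G_2 = 10^(−4.86/10) = 0.3266
Friis cascade:
  F = 1.905 + (4.656 − 1)/25.70 = 2.048
NF = 10 log₁₀(2.048) = 3.11 dB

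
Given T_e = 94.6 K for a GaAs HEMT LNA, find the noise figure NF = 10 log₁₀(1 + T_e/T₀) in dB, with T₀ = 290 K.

F = 1 + T_e/T₀ = 1 + 94.6/290 = 1.32621
NF = 10 log₁₀(1.32621) = 1.23 dB

1.23 dB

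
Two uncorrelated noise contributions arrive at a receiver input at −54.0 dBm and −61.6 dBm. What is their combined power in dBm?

−53.3 dBm

Convert to linear, add, convert back:
P₁ = 3.98×10⁻⁹ W, P₂ = 6.92×10⁻¹⁰ W
P_tot = 4.67×10⁻⁹ W → 10 log₁₀(P_tot / 10⁻³) = −53.3 dBm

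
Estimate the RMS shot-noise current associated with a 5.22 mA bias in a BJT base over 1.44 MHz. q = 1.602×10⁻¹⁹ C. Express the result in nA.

I_n = √(2qI·B)
2qI·B = 2 × 1.602×10⁻¹⁹ × 5.22×10⁻³ × 1.44×10⁶ = 2.41×10⁻¹⁵ A²
I_n = √(2.41×10⁻¹⁵) = 4.91×10⁻⁸ A = 49.1 nA

49.1 nA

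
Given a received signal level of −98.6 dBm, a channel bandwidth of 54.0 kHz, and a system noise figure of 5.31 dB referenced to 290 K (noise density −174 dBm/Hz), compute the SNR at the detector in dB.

22.8 dB

Noise floor: N = −174 + 10 log₁₀(B) + NF
10 log₁₀(5.40×10⁴) = 47.32 dB
N = −174 + 47.32 + 5.31 = −121.37 dBm
SNR = P_sig − N = −98.6 − (−121.37) = 22.77 dB → 22.8 dB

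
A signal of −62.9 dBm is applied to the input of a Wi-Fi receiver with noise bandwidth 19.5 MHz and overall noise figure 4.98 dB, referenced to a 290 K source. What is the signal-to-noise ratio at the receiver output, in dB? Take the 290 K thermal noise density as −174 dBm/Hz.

Noise floor: N = −174 + 10 log₁₀(B) + NF
10 log₁₀(1.95×10⁷) = 72.9 dB
N = −174 + 72.9 + 4.98 = −96.12 dBm
SNR = P_sig − N = −62.9 − (−96.12) = 33.22 dB → 33.2 dB

33.2 dB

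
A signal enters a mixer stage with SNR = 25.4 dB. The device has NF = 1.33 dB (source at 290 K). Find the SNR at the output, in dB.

24.07 dB

By definition F = SNR_in/SNR_out, so in dB: SNR_out = SNR_in − NF
SNR_out = 25.4 − 1.33 = 24.07 dB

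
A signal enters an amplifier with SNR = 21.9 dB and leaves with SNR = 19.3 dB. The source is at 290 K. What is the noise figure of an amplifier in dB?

NF (dB) = SNR_in(dB) − SNR_out(dB) when the source is at T₀
NF = 21.9 − 19.3 = 2.6 dB

2.6 dB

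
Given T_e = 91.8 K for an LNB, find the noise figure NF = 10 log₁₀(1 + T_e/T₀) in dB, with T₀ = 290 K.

F = 1 + T_e/T₀ = 1 + 91.8/290 = 1.31655
NF = 10 log₁₀(1.31655) = 1.19 dB

1.19 dB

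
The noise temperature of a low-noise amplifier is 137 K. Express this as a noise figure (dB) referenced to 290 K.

F = 1 + T_e/T₀ = 1 + 137/290 = 1.47241
NF = 10 log₁₀(1.47241) = 1.68 dB

1.68 dB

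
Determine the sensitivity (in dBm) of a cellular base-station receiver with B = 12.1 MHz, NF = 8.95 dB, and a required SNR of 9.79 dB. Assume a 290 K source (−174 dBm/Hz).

Sensitivity = −174 + 10 log₁₀(B) + NF + SNR_min
= −174 + 70.83 + 8.95 + 9.79
= −84.43 dBm → −84.4 dBm

−84.4 dBm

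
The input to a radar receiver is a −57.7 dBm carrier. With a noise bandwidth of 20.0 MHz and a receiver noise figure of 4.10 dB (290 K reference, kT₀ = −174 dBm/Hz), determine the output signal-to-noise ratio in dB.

39.2 dB

Noise floor: N = −174 + 10 log₁₀(B) + NF
10 log₁₀(2.00×10⁷) = 73.01 dB
N = −174 + 73.01 + 4.10 = −96.89 dBm
SNR = P_sig − N = −57.7 − (−96.89) = 39.19 dB → 39.2 dB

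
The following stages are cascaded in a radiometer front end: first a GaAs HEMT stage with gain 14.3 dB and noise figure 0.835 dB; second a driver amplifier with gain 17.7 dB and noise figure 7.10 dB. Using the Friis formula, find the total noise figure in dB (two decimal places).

1.35 dB

Convert to linear (a loss of L dB is a gain of −L dB): F_i = 10^(NF_i/10), G_i = 10^(G_i,dB/10)
  Stage 1: F_1 = 10^(0.835/10) = 1.212, G_1 = 10^(14.3/10) = 26.92
  Stage 2: F_2 = 10^(7.10/10) = 5.129, G_2 = 10^(17.7/10) = 58.88
Friis cascade:
  F = 1.212 + (5.129 − 1)/26.92 = 1.365
NF = 10 log₁₀(1.365) = 1.35 dB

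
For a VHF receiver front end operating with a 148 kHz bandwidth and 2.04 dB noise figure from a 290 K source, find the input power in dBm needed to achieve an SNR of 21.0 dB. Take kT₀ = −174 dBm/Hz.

−99.3 dBm

Sensitivity = −174 + 10 log₁₀(B) + NF + SNR_min
= −174 + 51.7 + 2.04 + 21.0
= −99.26 dBm → −99.3 dBm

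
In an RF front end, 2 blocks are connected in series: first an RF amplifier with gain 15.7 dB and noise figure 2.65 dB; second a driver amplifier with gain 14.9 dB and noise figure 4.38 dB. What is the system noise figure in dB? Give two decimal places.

2.76 dB

Convert to linear (a loss of L dB is a gain of −L dB): F_i = 10^(NF_i/10), G_i = 10^(G_i,dB/10)
  Stage 1: F_1 = 10^(2.65/10) = 1.841, G_1 = 10^(15.7/10) = 37.15
  Stage 2: F_2 = 10^(4.38/10) = 2.742, G_2 = 10^(14.9/10) = 30.90
Friis cascade:
  F = 1.841 + (2.742 − 1)/37.15 = 1.888
NF = 10 log₁₀(1.888) = 2.76 dB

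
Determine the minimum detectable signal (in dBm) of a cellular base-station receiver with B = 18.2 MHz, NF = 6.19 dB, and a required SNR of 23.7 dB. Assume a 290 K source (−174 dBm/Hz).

Sensitivity = −174 + 10 log₁₀(B) + NF + SNR_min
= −174 + 72.6 + 6.19 + 23.7
= −71.51 dBm → −71.5 dBm

−71.5 dBm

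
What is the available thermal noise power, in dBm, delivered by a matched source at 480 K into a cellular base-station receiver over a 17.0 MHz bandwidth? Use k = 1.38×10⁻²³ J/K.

−99.5 dBm

P_n = kTB = 1.38×10⁻²³ × 480 × 1.70×10⁷ = 1.13×10⁻¹³ W
In dBm: 10 log₁₀(1.13×10⁻¹³ / 10⁻³) = −99.5 dBm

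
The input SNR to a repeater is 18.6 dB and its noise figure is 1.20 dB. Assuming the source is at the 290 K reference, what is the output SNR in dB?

17.40 dB

By definition F = SNR_in/SNR_out, so in dB: SNR_out = SNR_in − NF
SNR_out = 18.6 − 1.20 = 17.40 dB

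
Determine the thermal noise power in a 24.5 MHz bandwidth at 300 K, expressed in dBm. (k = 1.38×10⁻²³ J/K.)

−99.9 dBm

P_n = kTB = 1.38×10⁻²³ × 300 × 2.45×10⁷ = 1.01×10⁻¹³ W
In dBm: 10 log₁₀(1.01×10⁻¹³ / 10⁻³) = −99.9 dBm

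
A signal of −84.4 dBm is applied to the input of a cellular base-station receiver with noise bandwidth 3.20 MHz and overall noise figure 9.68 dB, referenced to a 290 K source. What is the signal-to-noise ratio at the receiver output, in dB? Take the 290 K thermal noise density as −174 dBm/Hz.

Noise floor: N = −174 + 10 log₁₀(B) + NF
10 log₁₀(3.20×10⁶) = 65.05 dB
N = −174 + 65.05 + 9.68 = −99.27 dBm
SNR = P_sig − N = −84.4 − (−99.27) = 14.87 dB → 14.9 dB

14.9 dB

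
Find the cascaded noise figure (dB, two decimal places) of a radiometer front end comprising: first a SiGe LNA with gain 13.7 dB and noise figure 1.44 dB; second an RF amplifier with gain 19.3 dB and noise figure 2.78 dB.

Convert to linear (a loss of L dB is a gain of −L dB): F_i = 10^(NF_i/10), G_i = 10^(G_i,dB/10)
  Stage 1: F_1 = 10^(1.44/10) = 1.393, G_1 = 10^(13.7/10) = 23.44
  Stage 2: F_2 = 10^(2.78/10) = 1.897, G_2 = 10^(19.3/10) = 85.11
Friis cascade:
  F = 1.393 + (1.897 − 1)/23.44 = 1.431
NF = 10 log₁₀(1.431) = 1.56 dB

1.56 dB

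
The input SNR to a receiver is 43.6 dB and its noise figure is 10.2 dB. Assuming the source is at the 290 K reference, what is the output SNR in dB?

33.4 dB

By definition F = SNR_in/SNR_out, so in dB: SNR_out = SNR_in − NF
SNR_out = 43.6 − 10.2 = 33.4 dB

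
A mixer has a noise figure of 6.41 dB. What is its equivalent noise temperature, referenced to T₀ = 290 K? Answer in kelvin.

979 K

F = 10^(6.41/10) = 4.37522
T_e = (F − 1)·T₀ = (4.37522 − 1) × 290 = 979 K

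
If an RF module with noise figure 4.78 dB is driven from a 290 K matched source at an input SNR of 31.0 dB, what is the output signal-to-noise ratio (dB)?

26.22 dB

By definition F = SNR_in/SNR_out, so in dB: SNR_out = SNR_in − NF
SNR_out = 31.0 − 4.78 = 26.22 dB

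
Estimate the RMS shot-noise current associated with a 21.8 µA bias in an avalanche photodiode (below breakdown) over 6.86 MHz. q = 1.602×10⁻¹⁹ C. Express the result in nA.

6.92 nA

I_n = √(2qI·B)
2qI·B = 2 × 1.602×10⁻¹⁹ × 2.18×10⁻⁵ × 6.86×10⁶ = 4.79×10⁻¹⁷ A²
I_n = √(4.79×10⁻¹⁷) = 6.92×10⁻⁹ A = 6.92 nA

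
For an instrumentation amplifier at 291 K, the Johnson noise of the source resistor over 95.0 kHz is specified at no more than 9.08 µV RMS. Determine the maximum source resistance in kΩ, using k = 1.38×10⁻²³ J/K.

Johnson–Nyquist: V_n = √(4kTRB) ⇒ R = V_n² / (4kTB)
4kTB = 4 × 1.38×10⁻²³ × 291 × 9.50×10⁴ = 1.53×10⁻¹⁵
R = (9.08×10⁻⁶)² / 1.53×10⁻¹⁵ = 5.40×10⁴ Ω = 54.0 kΩ

54.0 kΩ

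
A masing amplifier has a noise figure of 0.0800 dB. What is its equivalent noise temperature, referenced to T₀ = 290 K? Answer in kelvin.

F = 10^(0.0800/10) = 1.01859
T_e = (F − 1)·T₀ = (1.01859 − 1) × 290 = 5.39 K

5.39 K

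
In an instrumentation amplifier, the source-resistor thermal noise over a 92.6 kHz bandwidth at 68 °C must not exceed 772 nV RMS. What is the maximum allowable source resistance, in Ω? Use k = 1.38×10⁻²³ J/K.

T = 68 °C + 273.15 = 341.15 K
Johnson–Nyquist: V_n = √(4kTRB) ⇒ R = V_n² / (4kTB)
4kTB = 4 × 1.38×10⁻²³ × 341.15 × 9.26×10⁴ = 1.74×10⁻¹⁵
R = (7.72×10⁻⁷)² / 1.74×10⁻¹⁵ = 3.42×10² Ω = 342 Ω

342 Ω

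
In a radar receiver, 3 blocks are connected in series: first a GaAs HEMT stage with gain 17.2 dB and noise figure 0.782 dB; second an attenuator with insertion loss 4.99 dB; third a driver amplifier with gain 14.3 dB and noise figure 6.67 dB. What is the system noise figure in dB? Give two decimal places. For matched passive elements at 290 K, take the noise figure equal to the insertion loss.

Convert to linear (a loss of L dB is a gain of −L dB): F_i = 10^(NF_i/10), G_i = 10^(G_i,dB/10)
  Stage 1: F_1 = 10^(0.782/10) = 1.197, G_1 = 10^(17.2/10) = 52.48
  Stage 2: F_2 = 10^(4.99/10) = 3.155, G_2 = 10^(−4.99/10) = 0.3170
  Stage 3: F_3 = 10^(6.67/10) = 4.645, G_3 = 10^(14.3/10) = 26.92
Friis cascade:
  F = 1.197 + (3.155 − 1)/52.48 + (4.645 − 1)/16.63 = 1.457
NF = 10 log₁₀(1.457) = 1.64 dB

1.64 dB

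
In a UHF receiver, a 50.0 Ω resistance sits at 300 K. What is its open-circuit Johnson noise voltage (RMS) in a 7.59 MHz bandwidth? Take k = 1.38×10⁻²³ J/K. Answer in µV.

2.51 µV

V_n = √(4kTRB)
4kTRB = 4 × 1.38×10⁻²³ × 300 × 5.00×10¹ × 7.59×10⁶ = 6.28×10⁻¹² V²
V_n = √(6.28×10⁻¹²) = 2.51×10⁻⁶ V = 2.51 µV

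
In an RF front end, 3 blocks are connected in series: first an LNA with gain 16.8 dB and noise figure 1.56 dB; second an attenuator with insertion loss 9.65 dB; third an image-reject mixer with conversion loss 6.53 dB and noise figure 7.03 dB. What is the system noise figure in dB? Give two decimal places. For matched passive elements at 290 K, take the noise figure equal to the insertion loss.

3.77 dB

Convert to linear (a loss of L dB is a gain of −L dB): F_i = 10^(NF_i/10), G_i = 10^(G_i,dB/10)
  Stage 1: F_1 = 10^(1.56/10) = 1.432, G_1 = 10^(16.8/10) = 47.86
  Stage 2: F_2 = 10^(9.65/10) = 9.226, G_2 = 10^(−9.65/10) = 0.1084
  Stage 3: F_3 = 10^(7.03/10) = 5.047, G_3 = 10^(−6.53/10) = 0.2223
Friis cascade:
  F = 1.432 + (9.226 − 1)/47.86 + (5.047 − 1)/5.188 = 2.384
NF = 10 log₁₀(2.384) = 3.77 dB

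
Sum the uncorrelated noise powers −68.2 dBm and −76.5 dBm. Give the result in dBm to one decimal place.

Convert to linear, add, convert back:
P₁ = 1.51×10⁻¹⁰ W, P₂ = 2.24×10⁻¹¹ W
P_tot = 1.74×10⁻¹⁰ W → 10 log₁₀(P_tot / 10⁻³) = −67.6 dBm

−67.6 dBm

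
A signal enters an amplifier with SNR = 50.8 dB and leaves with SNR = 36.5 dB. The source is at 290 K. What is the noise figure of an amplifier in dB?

14.3 dB

NF (dB) = SNR_in(dB) − SNR_out(dB) when the source is at T₀
NF = 50.8 − 36.5 = 14.3 dB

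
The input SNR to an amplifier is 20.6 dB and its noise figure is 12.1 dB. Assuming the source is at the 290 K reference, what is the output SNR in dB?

8.5 dB

By definition F = SNR_in/SNR_out, so in dB: SNR_out = SNR_in − NF
SNR_out = 20.6 − 12.1 = 8.5 dB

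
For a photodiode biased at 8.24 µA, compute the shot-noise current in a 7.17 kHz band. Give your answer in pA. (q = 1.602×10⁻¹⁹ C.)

138 pA

I_n = √(2qI·B)
2qI·B = 2 × 1.602×10⁻¹⁹ × 8.24×10⁻⁶ × 7.17×10³ = 1.89×10⁻²⁰ A²
I_n = √(1.89×10⁻²⁰) = 1.38×10⁻¹⁰ A = 138 pA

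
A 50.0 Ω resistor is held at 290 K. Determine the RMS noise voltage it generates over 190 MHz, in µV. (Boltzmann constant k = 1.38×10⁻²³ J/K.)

12.3 µV

V_n = √(4kTRB)
4kTRB = 4 × 1.38×10⁻²³ × 290 × 5.00×10¹ × 1.90×10⁸ = 1.52×10⁻¹⁰ V²
V_n = √(1.52×10⁻¹⁰) = 1.23×10⁻⁵ V = 12.3 µV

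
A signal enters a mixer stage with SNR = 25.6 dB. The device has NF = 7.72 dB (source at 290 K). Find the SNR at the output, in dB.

By definition F = SNR_in/SNR_out, so in dB: SNR_out = SNR_in − NF
SNR_out = 25.6 − 7.72 = 17.88 dB

17.88 dB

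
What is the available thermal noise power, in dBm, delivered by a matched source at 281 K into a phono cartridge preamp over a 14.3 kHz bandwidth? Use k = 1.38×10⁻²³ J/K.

P_n = kTB = 1.38×10⁻²³ × 281 × 1.43×10⁴ = 5.55×10⁻¹⁷ W
In dBm: 10 log₁₀(5.55×10⁻¹⁷ / 10⁻³) = −132.6 dBm

−132.6 dBm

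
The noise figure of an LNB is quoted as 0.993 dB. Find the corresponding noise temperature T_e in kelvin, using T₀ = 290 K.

F = 10^(0.993/10) = 1.2569
T_e = (F − 1)·T₀ = (1.2569 − 1) × 290 = 74.5 K

74.5 K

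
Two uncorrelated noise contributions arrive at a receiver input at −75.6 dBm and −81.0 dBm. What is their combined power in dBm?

Convert to linear, add, convert back:
P₁ = 2.75×10⁻¹¹ W, P₂ = 7.94×10⁻¹² W
P_tot = 3.55×10⁻¹¹ W → 10 log₁₀(P_tot / 10⁻³) = −74.5 dBm

−74.5 dBm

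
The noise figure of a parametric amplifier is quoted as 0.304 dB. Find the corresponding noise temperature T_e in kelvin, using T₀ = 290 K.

21.0 K

F = 10^(0.304/10) = 1.07251
T_e = (F − 1)·T₀ = (1.07251 − 1) × 290 = 21.0 K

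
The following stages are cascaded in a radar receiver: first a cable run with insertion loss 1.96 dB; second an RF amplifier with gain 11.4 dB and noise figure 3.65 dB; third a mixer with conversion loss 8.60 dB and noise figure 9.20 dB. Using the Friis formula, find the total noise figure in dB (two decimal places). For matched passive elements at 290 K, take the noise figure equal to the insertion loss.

Convert to linear (a loss of L dB is a gain of −L dB): F_i = 10^(NF_i/10), G_i = 10^(G_i,dB/10)
  Stage 1: F_1 = 10^(1.96/10) = 1.570, G_1 = 10^(−1.96/10) = 0.6368
  Stage 2: F_2 = 10^(3.65/10) = 2.317, G_2 = 10^(11.4/10) = 13.80
  Stage 3: F_3 = 10^(9.20/10) = 8.318, G_3 = 10^(−8.60/10) = 0.1380
Friis cascade:
  F = 1.570 + (2.317 − 1)/0.6368 + (8.318 − 1)/8.790 = 4.472
NF = 10 log₁₀(4.472) = 6.50 dB

6.50 dB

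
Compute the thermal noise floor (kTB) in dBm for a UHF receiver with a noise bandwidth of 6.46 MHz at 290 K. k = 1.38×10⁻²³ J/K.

−105.9 dBm

P_n = kTB = 1.38×10⁻²³ × 290 × 6.46×10⁶ = 2.59×10⁻¹⁴ W
In dBm: 10 log₁₀(2.59×10⁻¹⁴ / 10⁻³) = −105.9 dBm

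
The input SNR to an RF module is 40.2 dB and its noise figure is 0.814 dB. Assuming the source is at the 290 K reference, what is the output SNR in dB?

39.386 dB

By definition F = SNR_in/SNR_out, so in dB: SNR_out = SNR_in − NF
SNR_out = 40.2 − 0.814 = 39.386 dB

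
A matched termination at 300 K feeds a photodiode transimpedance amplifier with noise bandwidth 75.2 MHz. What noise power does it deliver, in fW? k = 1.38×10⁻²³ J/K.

311 fW

P_n = kTB = 1.38×10⁻²³ × 300 × 7.52×10⁷ = 3.11×10⁻¹³ W = 311 fW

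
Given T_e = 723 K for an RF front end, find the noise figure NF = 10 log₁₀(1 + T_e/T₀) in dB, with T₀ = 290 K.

5.43 dB

F = 1 + T_e/T₀ = 1 + 723/290 = 3.4931
NF = 10 log₁₀(3.4931) = 5.43 dB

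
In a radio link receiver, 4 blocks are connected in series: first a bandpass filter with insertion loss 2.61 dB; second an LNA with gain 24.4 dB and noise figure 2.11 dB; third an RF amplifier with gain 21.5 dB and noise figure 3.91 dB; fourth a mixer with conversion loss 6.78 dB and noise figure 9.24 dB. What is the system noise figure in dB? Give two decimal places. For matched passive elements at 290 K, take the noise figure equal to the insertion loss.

4.73 dB

Convert to linear (a loss of L dB is a gain of −L dB): F_i = 10^(NF_i/10), G_i = 10^(G_i,dB/10)
  Stage 1: F_1 = 10^(2.61/10) = 1.824, G_1 = 10^(−2.61/10) = 0.5483
  Stage 2: F_2 = 10^(2.11/10) = 1.626, G_2 = 10^(24.4/10) = 275.4
  Stage 3: F_3 = 10^(3.91/10) = 2.460, G_3 = 10^(21.5/10) = 141.3
  Stage 4: F_4 = 10^(9.24/10) = 8.395, G_4 = 10^(−6.78/10) = 0.2099
Friis cascade:
  F = 1.824 + (1.626 − 1)/0.5483 + (2.460 − 1)/151.0 + (8.395 − 1)/2.133×10⁴ = 2.975
NF = 10 log₁₀(2.975) = 4.73 dB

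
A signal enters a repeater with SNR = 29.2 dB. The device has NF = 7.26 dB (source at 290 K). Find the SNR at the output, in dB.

By definition F = SNR_in/SNR_out, so in dB: SNR_out = SNR_in − NF
SNR_out = 29.2 − 7.26 = 21.94 dB

21.94 dB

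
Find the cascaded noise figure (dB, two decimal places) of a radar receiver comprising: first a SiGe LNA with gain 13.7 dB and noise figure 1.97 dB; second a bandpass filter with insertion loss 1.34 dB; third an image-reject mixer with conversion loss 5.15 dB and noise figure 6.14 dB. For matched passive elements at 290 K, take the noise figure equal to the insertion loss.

2.48 dB

Convert to linear (a loss of L dB is a gain of −L dB): F_i = 10^(NF_i/10), G_i = 10^(G_i,dB/10)
  Stage 1: F_1 = 10^(1.97/10) = 1.574, G_1 = 10^(13.7/10) = 23.44
  Stage 2: F_2 = 10^(1.34/10) = 1.361, G_2 = 10^(−1.34/10) = 0.7345
  Stage 3: F_3 = 10^(6.14/10) = 4.111, G_3 = 10^(−5.15/10) = 0.3055
Friis cascade:
  F = 1.574 + (1.361 − 1)/23.44 + (4.111 − 1)/17.22 = 1.770
NF = 10 log₁₀(1.770) = 2.48 dB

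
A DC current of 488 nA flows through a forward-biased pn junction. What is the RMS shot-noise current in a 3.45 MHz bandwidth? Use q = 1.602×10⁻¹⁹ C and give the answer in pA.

I_n = √(2qI·B)
2qI·B = 2 × 1.602×10⁻¹⁹ × 4.88×10⁻⁷ × 3.45×10⁶ = 5.39×10⁻¹⁹ A²
I_n = √(5.39×10⁻¹⁹) = 7.34×10⁻¹⁰ A = 734 pA

734 pA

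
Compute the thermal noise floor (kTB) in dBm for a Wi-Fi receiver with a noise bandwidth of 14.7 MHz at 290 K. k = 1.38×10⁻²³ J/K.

−102.3 dBm

P_n = kTB = 1.38×10⁻²³ × 290 × 1.47×10⁷ = 5.88×10⁻¹⁴ W
In dBm: 10 log₁₀(5.88×10⁻¹⁴ / 10⁻³) = −102.3 dBm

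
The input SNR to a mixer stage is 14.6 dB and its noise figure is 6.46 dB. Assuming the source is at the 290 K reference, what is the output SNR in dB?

By definition F = SNR_in/SNR_out, so in dB: SNR_out = SNR_in − NF
SNR_out = 14.6 − 6.46 = 8.14 dB

8.14 dB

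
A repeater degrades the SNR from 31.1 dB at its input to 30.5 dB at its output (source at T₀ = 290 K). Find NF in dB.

0.6 dB

NF (dB) = SNR_in(dB) − SNR_out(dB) when the source is at T₀
NF = 31.1 − 30.5 = 0.6 dB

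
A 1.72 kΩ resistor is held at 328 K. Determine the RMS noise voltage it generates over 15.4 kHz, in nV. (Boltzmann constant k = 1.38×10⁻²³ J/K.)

693 nV

V_n = √(4kTRB)
4kTRB = 4 × 1.38×10⁻²³ × 328 × 1.72×10³ × 1.54×10⁴ = 4.80×10⁻¹³ V²
V_n = √(4.80×10⁻¹³) = 6.93×10⁻⁷ V = 693 nV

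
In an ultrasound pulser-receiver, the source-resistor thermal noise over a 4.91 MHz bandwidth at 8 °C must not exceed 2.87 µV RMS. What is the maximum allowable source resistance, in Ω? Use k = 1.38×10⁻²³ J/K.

T = 8 °C + 273.15 = 281.15 K
Johnson–Nyquist: V_n = √(4kTRB) ⇒ R = V_n² / (4kTB)
4kTB = 4 × 1.38×10⁻²³ × 281.15 × 4.91×10⁶ = 7.62×10⁻¹⁴
R = (2.87×10⁻⁶)² / 7.62×10⁻¹⁴ = 1.08×10² Ω = 108 Ω

108 Ω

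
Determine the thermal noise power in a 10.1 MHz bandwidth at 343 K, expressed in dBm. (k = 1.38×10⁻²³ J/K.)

P_n = kTB = 1.38×10⁻²³ × 343 × 1.01×10⁷ = 4.78×10⁻¹⁴ W
In dBm: 10 log₁₀(4.78×10⁻¹⁴ / 10⁻³) = −103.2 dBm

−103.2 dBm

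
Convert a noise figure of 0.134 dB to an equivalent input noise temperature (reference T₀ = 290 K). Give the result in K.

F = 10^(0.134/10) = 1.03134
T_e = (F − 1)·T₀ = (1.03134 − 1) × 290 = 9.09 K

9.09 K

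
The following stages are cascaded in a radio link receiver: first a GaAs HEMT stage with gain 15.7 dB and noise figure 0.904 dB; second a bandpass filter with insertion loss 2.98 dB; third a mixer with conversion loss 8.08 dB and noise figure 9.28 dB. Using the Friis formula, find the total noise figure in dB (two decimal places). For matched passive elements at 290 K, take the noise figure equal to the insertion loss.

2.19 dB

Convert to linear (a loss of L dB is a gain of −L dB): F_i = 10^(NF_i/10), G_i = 10^(G_i,dB/10)
  Stage 1: F_1 = 10^(0.904/10) = 1.231, G_1 = 10^(15.7/10) = 37.15
  Stage 2: F_2 = 10^(2.98/10) = 1.986, G_2 = 10^(−2.98/10) = 0.5035
  Stage 3: F_3 = 10^(9.28/10) = 8.472, G_3 = 10^(−8.08/10) = 0.1556
Friis cascade:
  F = 1.231 + (1.986 − 1)/37.15 + (8.472 − 1)/18.71 = 1.657
NF = 10 log₁₀(1.657) = 2.19 dB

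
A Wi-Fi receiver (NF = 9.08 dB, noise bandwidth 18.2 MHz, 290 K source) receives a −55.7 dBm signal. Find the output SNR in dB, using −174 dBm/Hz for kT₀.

Noise floor: N = −174 + 10 log₁₀(B) + NF
10 log₁₀(1.82×10⁷) = 72.6 dB
N = −174 + 72.6 + 9.08 = −92.32 dBm
SNR = P_sig − N = −55.7 − (−92.32) = 36.62 dB → 36.6 dB

36.6 dB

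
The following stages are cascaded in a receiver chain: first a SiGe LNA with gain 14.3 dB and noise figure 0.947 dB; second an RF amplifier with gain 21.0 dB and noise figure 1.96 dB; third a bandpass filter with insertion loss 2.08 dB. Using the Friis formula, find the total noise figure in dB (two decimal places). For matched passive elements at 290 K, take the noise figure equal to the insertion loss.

Convert to linear (a loss of L dB is a gain of −L dB): F_i = 10^(NF_i/10), G_i = 10^(G_i,dB/10)
  Stage 1: F_1 = 10^(0.947/10) = 1.244, G_1 = 10^(14.3/10) = 26.92
  Stage 2: F_2 = 10^(1.96/10) = 1.570, G_2 = 10^(21.0/10) = 125.9
  Stage 3: F_3 = 10^(2.08/10) = 1.614, G_3 = 10^(−2.08/10) = 0.6194
Friis cascade:
  F = 1.244 + (1.570 − 1)/26.92 + (1.614 − 1)/3388 = 1.265
NF = 10 log₁₀(1.265) = 1.02 dB

1.02 dB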